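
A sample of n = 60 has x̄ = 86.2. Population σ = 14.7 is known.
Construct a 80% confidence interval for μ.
(83.77, 88.63)

z-interval (σ known):
z* = 1.282 for 80% confidence

Margin of error = z* · σ/√n = 1.282 · 14.7/√60 = 2.43

CI: (86.2 - 2.43, 86.2 + 2.43) = (83.77, 88.63)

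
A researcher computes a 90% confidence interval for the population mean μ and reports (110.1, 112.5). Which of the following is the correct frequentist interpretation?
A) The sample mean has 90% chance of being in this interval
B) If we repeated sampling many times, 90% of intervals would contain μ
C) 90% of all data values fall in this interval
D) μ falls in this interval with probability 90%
B

A) Wrong — x̄ is observed and sits in the interval by construction.
B) Correct — this is the frequentist long-run coverage interpretation.
C) Wrong — a CI is about the parameter μ, not individual data values.
D) Wrong — μ is fixed; the randomness lives in the interval, not in μ.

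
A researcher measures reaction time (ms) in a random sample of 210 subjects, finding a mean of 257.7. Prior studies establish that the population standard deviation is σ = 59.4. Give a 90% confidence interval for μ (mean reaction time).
(250.96, 264.44)

z-interval (σ known):
z* = 1.645 for 90% confidence

Margin of error = z* · σ/√n = 1.645 · 59.4/√210 = 6.74

CI: (257.7 - 6.74, 257.7 + 6.74) = (250.96, 264.44)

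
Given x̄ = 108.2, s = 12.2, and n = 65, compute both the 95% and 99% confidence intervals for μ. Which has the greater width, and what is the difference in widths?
99% CI is wider by 1.99

df = 64
95% CI: t* = 1.998, (105.18, 111.22), width = 2 · t* · s/√n = 6.05
99% CI: t* = 2.655, (104.18, 112.22), width = 2 · t* · s/√n = 8.04

The 99% CI is wider by 8.04 - 6.05 = 1.99.
Higher confidence requires a wider interval.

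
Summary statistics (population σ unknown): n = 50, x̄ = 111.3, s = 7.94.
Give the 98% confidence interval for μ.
(108.60, 114.00)

t-interval (σ unknown):
df = n - 1 = 49
t* = 2.405 for 98% confidence

Margin of error = t* · s/√n = 2.405 · 7.94/√50 = 2.70

CI: (108.60, 114.00)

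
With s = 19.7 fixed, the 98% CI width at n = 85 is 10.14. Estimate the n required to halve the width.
n ≈ 340

CI width ∝ 1/√n
To reduce width by factor 2, need √n to grow by 2 → need 2² = 4 times as many samples.

Current: n = 85, width = 10.14
New: n = 340, width ≈ 4.99

Width reduced by factor of 10.14/4.99 = 2.03.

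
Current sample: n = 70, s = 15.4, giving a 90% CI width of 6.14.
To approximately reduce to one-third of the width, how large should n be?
n ≈ 630

CI width ∝ 1/√n
To reduce width by factor 3, need √n to grow by 3 → need 3² = 9 times as many samples.

Current: n = 70, width = 6.14
New: n = 630, width ≈ 2.02

Width reduced by factor of 6.14/2.02 = 3.04.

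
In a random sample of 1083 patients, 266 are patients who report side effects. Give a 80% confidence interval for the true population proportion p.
(0.229, 0.262)

Proportion CI:
p̂ = 266/1083 = 0.24561
SE = √(p̂(1-p̂)/n) = √(0.24561 · 0.75439 / 1083) = 0.01308

z* = 1.282
Margin = z* · SE = 1.282 · 0.01308 = 0.0168

CI: 0.24561 ± 0.0168 = (0.229, 0.262)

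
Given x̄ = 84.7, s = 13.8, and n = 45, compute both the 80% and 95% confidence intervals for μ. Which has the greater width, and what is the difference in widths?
95% CI is wider by 2.94

df = 44
80% CI: t* = 1.301, (82.02, 87.38), width = 2 · t* · s/√n = 5.35
95% CI: t* = 2.015, (80.55, 88.85), width = 2 · t* · s/√n = 8.29

The 95% CI is wider by 8.29 - 5.35 = 2.94.
Higher confidence requires a wider interval.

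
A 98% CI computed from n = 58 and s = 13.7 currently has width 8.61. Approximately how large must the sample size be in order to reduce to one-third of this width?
n ≈ 522

CI width ∝ 1/√n
To reduce width by factor 3, need √n to grow by 3 → need 3² = 9 times as many samples.

Current: n = 58, width = 8.61
New: n = 522, width ≈ 2.80

Width reduced by factor of 8.61/2.80 = 3.08.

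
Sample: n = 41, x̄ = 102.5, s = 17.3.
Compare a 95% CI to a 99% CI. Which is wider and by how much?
99% CI is wider by 3.69

df = 40
95% CI: t* = 2.021, (97.04, 107.96), width = 2 · t* · s/√n = 10.92
99% CI: t* = 2.704, (95.19, 109.81), width = 2 · t* · s/√n = 14.61

The 99% CI is wider by 14.61 - 10.92 = 3.69.
Higher confidence requires a wider interval.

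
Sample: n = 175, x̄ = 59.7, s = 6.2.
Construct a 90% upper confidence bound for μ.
μ ≤ 60.30

Upper bound (one-sided):
t* = 1.286 (one-sided for 90%)
Upper bound = x̄ + t* · s/√n = 59.7 + 1.286 · 6.2/√175 = 60.30

We are 90% confident that μ ≤ 60.30.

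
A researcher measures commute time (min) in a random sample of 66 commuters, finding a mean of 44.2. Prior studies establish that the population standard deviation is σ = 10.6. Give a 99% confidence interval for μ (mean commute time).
(40.84, 47.56)

z-interval (σ known):
z* = 2.576 for 99% confidence

Margin of error = z* · σ/√n = 2.576 · 10.6/√66 = 3.36

CI: (44.2 - 3.36, 44.2 + 3.36) = (40.84, 47.56)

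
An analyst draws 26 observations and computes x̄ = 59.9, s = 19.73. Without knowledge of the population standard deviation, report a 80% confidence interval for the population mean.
(54.81, 64.99)

t-interval (σ unknown):
df = n - 1 = 25
t* = 1.316 for 80% confidence

Margin of error = t* · s/√n = 1.316 · 19.73/√26 = 5.09

CI: (54.81, 64.99)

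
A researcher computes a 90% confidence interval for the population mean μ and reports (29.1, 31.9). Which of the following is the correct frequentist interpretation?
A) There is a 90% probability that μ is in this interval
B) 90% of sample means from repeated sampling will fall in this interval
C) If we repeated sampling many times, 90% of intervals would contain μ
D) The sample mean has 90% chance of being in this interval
C

A) Wrong — μ is fixed; the randomness lives in the interval, not in μ.
B) Wrong — coverage applies to intervals containing μ, not to future x̄ values.
C) Correct — this is the frequentist long-run coverage interpretation.
D) Wrong — x̄ is observed and sits in the interval by construction.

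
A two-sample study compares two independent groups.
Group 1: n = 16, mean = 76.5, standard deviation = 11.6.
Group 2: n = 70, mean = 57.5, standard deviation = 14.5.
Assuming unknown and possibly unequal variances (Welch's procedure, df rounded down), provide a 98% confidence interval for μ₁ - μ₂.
(10.62, 27.38)

Difference: x̄₁ - x̄₂ = 19.00
SE = √(s₁²/n₁ + s₂²/n₂) = √(11.6²/16 + 14.5²/70) = 3.3784
df = 26.88 → 26 (Welch–Satterthwaite, rounded down)
t* = 2.479

CI: 19.00 ± 2.479 · 3.3784 = 19.00 ± 8.38 = (10.62, 27.38)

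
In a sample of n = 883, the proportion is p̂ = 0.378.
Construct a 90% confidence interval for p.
(0.351, 0.405)

Proportion CI:
SE = √(p̂(1-p̂)/n) = √(0.378 · 0.622 / 883) = 0.01632

z* = 1.645
Margin = z* · SE = 1.645 · 0.01632 = 0.0268

CI: 0.378 ± 0.0268 = (0.351, 0.405)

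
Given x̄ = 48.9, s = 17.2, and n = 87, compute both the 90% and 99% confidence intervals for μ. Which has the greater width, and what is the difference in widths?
99% CI is wider by 3.58

df = 86
90% CI: t* = 1.663, (45.83, 51.97), width = 2 · t* · s/√n = 6.13
99% CI: t* = 2.634, (44.04, 53.76), width = 2 · t* · s/√n = 9.71

The 99% CI is wider by 9.71 - 6.13 = 3.58.
Higher confidence requires a wider interval.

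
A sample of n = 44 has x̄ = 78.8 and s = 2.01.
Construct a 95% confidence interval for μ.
(78.19, 79.41)

t-interval (σ unknown):
df = n - 1 = 43
t* = 2.017 for 95% confidence

Margin of error = t* · s/√n = 2.017 · 2.01/√44 = 0.61

CI: (78.19, 79.41)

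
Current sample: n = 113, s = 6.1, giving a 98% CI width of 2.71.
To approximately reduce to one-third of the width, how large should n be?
n ≈ 1017

CI width ∝ 1/√n
To reduce width by factor 3, need √n to grow by 3 → need 3² = 9 times as many samples.

Current: n = 113, width = 2.71
New: n = 1017, width ≈ 0.89

Width reduced by factor of 2.71/0.89 = 3.04.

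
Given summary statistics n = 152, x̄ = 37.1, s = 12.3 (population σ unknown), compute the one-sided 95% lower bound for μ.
μ ≥ 35.45

Lower bound (one-sided):
t* = 1.655 (one-sided for 95%)
Lower bound = x̄ - t* · s/√n = 37.1 - 1.655 · 12.3/√152 = 35.45

We are 95% confident that μ ≥ 35.45.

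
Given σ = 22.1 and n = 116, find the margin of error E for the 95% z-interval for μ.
Margin of error = 4.02

Margin of error = z* · σ/√n
= 1.960 · 22.1/√116
= 1.960 · 22.1/10.7703
= 4.02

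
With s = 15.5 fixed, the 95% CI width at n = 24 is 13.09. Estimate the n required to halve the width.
n ≈ 96

CI width ∝ 1/√n
To reduce width by factor 2, need √n to grow by 2 → need 2² = 4 times as many samples.

Current: n = 24, width = 13.09
New: n = 96, width ≈ 6.28

Width reduced by factor of 13.09/6.28 = 2.08.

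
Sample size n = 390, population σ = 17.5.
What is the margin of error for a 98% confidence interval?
Margin of error = 2.06

Margin of error = z* · σ/√n
= 2.326 · 17.5/√390
= 2.326 · 17.5/19.7484
= 2.06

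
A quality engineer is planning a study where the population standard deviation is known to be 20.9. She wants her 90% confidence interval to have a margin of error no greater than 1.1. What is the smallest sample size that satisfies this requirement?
n ≥ 977

For margin E ≤ 1.1:
n ≥ (z* · σ / E)²
n ≥ (1.645 · 20.9 / 1.1)²
n ≥ 976.88

Minimum n = 977 (rounding up)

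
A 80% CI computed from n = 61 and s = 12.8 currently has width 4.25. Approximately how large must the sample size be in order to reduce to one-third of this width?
n ≈ 549

CI width ∝ 1/√n
To reduce width by factor 3, need √n to grow by 3 → need 3² = 9 times as many samples.

Current: n = 61, width = 4.25
New: n = 549, width ≈ 1.40

Width reduced by factor of 4.25/1.40 = 3.04.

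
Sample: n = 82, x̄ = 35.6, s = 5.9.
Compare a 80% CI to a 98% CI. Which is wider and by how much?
98% CI is wider by 1.41

df = 81
80% CI: t* = 1.292, (34.76, 36.44), width = 2 · t* · s/√n = 1.68
98% CI: t* = 2.373, (34.05, 37.15), width = 2 · t* · s/√n = 3.09

The 98% CI is wider by 3.09 - 1.68 = 1.41.
Higher confidence requires a wider interval.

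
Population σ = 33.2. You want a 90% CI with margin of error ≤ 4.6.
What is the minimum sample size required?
n ≥ 141

For margin E ≤ 4.6:
n ≥ (z* · σ / E)²
n ≥ (1.645 · 33.2 / 4.6)²
n ≥ 140.96

Minimum n = 141 (rounding up)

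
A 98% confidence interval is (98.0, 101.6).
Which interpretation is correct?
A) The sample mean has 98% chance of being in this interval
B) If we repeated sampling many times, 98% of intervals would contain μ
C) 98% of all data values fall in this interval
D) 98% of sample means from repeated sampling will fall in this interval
B

A) Wrong — x̄ is observed and sits in the interval by construction.
B) Correct — this is the frequentist long-run coverage interpretation.
C) Wrong — a CI is about the parameter μ, not individual data values.
D) Wrong — coverage applies to intervals containing μ, not to future x̄ values.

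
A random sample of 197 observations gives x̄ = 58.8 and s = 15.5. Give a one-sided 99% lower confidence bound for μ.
μ ≥ 56.21

Lower bound (one-sided):
t* = 2.346 (one-sided for 99%)
Lower bound = x̄ - t* · s/√n = 58.8 - 2.346 · 15.5/√197 = 56.21

We are 99% confident that μ ≥ 56.21.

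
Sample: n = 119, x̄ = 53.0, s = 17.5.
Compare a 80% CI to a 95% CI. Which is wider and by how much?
95% CI is wider by 2.21

df = 118
80% CI: t* = 1.289, (50.93, 55.07), width = 2 · t* · s/√n = 4.14
95% CI: t* = 1.980, (49.82, 56.18), width = 2 · t* · s/√n = 6.35

The 95% CI is wider by 6.35 - 4.14 = 2.21.
Higher confidence requires a wider interval.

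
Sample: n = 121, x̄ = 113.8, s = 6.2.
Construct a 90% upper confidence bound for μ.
μ ≤ 114.53

Upper bound (one-sided):
t* = 1.289 (one-sided for 90%)
Upper bound = x̄ + t* · s/√n = 113.8 + 1.289 · 6.2/√121 = 114.53

We are 90% confident that μ ≤ 114.53.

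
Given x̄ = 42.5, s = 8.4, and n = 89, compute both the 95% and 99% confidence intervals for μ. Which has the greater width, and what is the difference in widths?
99% CI is wider by 1.15

df = 88
95% CI: t* = 1.987, (40.73, 44.27), width = 2 · t* · s/√n = 3.54
99% CI: t* = 2.633, (40.16, 44.84), width = 2 · t* · s/√n = 4.69

The 99% CI is wider by 4.69 - 3.54 = 1.15.
Higher confidence requires a wider interval.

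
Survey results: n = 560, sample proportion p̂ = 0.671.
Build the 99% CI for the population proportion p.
(0.620, 0.722)

Proportion CI:
SE = √(p̂(1-p̂)/n) = √(0.671 · 0.329 / 560) = 0.01985

z* = 2.576
Margin = z* · SE = 2.576 · 0.01985 = 0.0511

CI: 0.671 ± 0.0511 = (0.620, 0.722)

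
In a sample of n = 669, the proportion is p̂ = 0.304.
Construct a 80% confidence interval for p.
(0.281, 0.327)

Proportion CI:
SE = √(p̂(1-p̂)/n) = √(0.304 · 0.696 / 669) = 0.01778

z* = 1.282
Margin = z* · SE = 1.282 · 0.01778 = 0.0228

CI: 0.304 ± 0.0228 = (0.281, 0.327)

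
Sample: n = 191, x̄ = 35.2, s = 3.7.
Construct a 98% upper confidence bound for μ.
μ ≤ 35.75

Upper bound (one-sided):
t* = 2.068 (one-sided for 98%)
Upper bound = x̄ + t* · s/√n = 35.2 + 2.068 · 3.7/√191 = 35.75

We are 98% confident that μ ≤ 35.75.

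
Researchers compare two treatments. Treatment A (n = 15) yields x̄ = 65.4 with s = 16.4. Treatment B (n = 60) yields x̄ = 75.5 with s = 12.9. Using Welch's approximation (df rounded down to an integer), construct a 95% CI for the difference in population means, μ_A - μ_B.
(-19.66, -0.54)

Difference: x̄₁ - x̄₂ = -10.10
SE = √(s₁²/n₁ + s₂²/n₂) = √(16.4²/15 + 12.9²/60) = 4.5502
df = 18.56 → 18 (Welch–Satterthwaite, rounded down)
t* = 2.101

CI: -10.10 ± 2.101 · 4.5502 = -10.10 ± 9.56 = (-19.66, -0.54)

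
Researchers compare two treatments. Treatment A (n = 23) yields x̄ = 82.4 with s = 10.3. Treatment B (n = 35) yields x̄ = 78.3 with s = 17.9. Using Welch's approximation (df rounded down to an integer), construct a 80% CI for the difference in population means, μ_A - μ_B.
(-0.71, 8.91)

Difference: x̄₁ - x̄₂ = 4.10
SE = √(s₁²/n₁ + s₂²/n₂) = √(10.3²/23 + 17.9²/35) = 3.7104
df = 55.23 → 55 (Welch–Satterthwaite, rounded down)
t* = 1.297

CI: 4.10 ± 1.297 · 3.7104 = 4.10 ± 4.81 = (-0.71, 8.91)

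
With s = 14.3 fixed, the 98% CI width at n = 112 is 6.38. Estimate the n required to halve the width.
n ≈ 448

CI width ∝ 1/√n
To reduce width by factor 2, need √n to grow by 2 → need 2² = 4 times as many samples.

Current: n = 112, width = 6.38
New: n = 448, width ≈ 3.16

Width reduced by factor of 6.38/3.16 = 2.02.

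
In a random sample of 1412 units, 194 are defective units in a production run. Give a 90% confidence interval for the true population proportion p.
(0.122, 0.152)

Proportion CI:
p̂ = 194/1412 = 0.13739
SE = √(p̂(1-p̂)/n) = √(0.13739 · 0.86261 / 1412) = 0.00916

z* = 1.645
Margin = z* · SE = 1.645 · 0.00916 = 0.0151

CI: 0.13739 ± 0.0151 = (0.122, 0.152)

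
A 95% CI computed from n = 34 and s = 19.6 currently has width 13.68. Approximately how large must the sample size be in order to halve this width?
n ≈ 136

CI width ∝ 1/√n
To reduce width by factor 2, need √n to grow by 2 → need 2² = 4 times as many samples.

Current: n = 34, width = 13.68
New: n = 136, width ≈ 6.65

Width reduced by factor of 13.68/6.65 = 2.06.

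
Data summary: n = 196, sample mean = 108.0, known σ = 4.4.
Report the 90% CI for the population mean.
(107.48, 108.52)

z-interval (σ known):
z* = 1.645 for 90% confidence

Margin of error = z* · σ/√n = 1.645 · 4.4/√196 = 0.52

CI: (108.0 - 0.52, 108.0 + 0.52) = (107.48, 108.52)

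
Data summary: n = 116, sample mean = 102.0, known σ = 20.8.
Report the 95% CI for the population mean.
(98.21, 105.79)

z-interval (σ known):
z* = 1.960 for 95% confidence

Margin of error = z* · σ/√n = 1.960 · 20.8/√116 = 3.79

CI: (102.0 - 3.79, 102.0 + 3.79) = (98.21, 105.79)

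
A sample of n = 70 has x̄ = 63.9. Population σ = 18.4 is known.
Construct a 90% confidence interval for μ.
(60.28, 67.52)

z-interval (σ known):
z* = 1.645 for 90% confidence

Margin of error = z* · σ/√n = 1.645 · 18.4/√70 = 3.62

CI: (63.9 - 3.62, 63.9 + 3.62) = (60.28, 67.52)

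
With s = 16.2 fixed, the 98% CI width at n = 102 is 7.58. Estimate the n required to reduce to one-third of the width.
n ≈ 918

CI width ∝ 1/√n
To reduce width by factor 3, need √n to grow by 3 → need 3² = 9 times as many samples.

Current: n = 102, width = 7.58
New: n = 918, width ≈ 2.49

Width reduced by factor of 7.58/2.49 = 3.04.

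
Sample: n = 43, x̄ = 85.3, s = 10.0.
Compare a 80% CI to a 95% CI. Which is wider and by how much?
95% CI is wider by 2.18

df = 42
80% CI: t* = 1.302, (83.31, 87.29), width = 2 · t* · s/√n = 3.97
95% CI: t* = 2.018, (82.22, 88.38), width = 2 · t* · s/√n = 6.15

The 95% CI is wider by 6.15 - 3.97 = 2.18.
Higher confidence requires a wider interval.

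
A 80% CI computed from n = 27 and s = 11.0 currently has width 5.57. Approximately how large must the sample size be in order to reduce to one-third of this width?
n ≈ 243

CI width ∝ 1/√n
To reduce width by factor 3, need √n to grow by 3 → need 3² = 9 times as many samples.

Current: n = 27, width = 5.57
New: n = 243, width ≈ 1.81

Width reduced by factor of 5.57/1.81 = 3.08.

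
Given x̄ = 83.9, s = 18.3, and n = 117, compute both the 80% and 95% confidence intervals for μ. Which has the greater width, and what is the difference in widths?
95% CI is wider by 2.34

df = 116
80% CI: t* = 1.289, (81.72, 86.08), width = 2 · t* · s/√n = 4.36
95% CI: t* = 1.981, (80.55, 87.25), width = 2 · t* · s/√n = 6.70

The 95% CI is wider by 6.70 - 4.36 = 2.34.
Higher confidence requires a wider interval.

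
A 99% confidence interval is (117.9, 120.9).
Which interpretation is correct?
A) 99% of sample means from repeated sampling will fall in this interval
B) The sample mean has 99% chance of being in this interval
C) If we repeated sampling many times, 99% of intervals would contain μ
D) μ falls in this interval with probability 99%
C

A) Wrong — coverage applies to intervals containing μ, not to future x̄ values.
B) Wrong — x̄ is observed and sits in the interval by construction.
C) Correct — this is the frequentist long-run coverage interpretation.
D) Wrong — μ is fixed; the randomness lives in the interval, not in μ.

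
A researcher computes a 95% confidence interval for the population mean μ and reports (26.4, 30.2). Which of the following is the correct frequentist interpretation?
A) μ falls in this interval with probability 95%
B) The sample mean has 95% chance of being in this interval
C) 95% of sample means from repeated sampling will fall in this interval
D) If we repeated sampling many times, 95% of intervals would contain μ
D

A) Wrong — μ is fixed; the randomness lives in the interval, not in μ.
B) Wrong — x̄ is observed and sits in the interval by construction.
C) Wrong — coverage applies to intervals containing μ, not to future x̄ values.
D) Correct — this is the frequentist long-run coverage interpretation.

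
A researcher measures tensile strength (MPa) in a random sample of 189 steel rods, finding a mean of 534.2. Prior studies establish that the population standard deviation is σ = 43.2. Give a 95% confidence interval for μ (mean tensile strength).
(528.04, 540.36)

z-interval (σ known):
z* = 1.960 for 95% confidence

Margin of error = z* · σ/√n = 1.960 · 43.2/√189 = 6.16

CI: (534.2 - 6.16, 534.2 + 6.16) = (528.04, 540.36)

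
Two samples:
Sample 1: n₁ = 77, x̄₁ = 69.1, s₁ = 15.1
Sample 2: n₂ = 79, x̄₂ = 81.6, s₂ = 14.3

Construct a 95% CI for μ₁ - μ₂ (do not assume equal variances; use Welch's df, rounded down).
(-17.16, -7.84)

Difference: x̄₁ - x̄₂ = -12.50
SE = √(s₁²/n₁ + s₂²/n₂) = √(15.1²/77 + 14.3²/79) = 2.3558
df = 153.02 → 153 (Welch–Satterthwaite, rounded down)
t* = 1.976

CI: -12.50 ± 1.976 · 2.3558 = -12.50 ± 4.66 = (-17.16, -7.84)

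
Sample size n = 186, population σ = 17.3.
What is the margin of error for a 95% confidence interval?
Margin of error = 2.49

Margin of error = z* · σ/√n
= 1.960 · 17.3/√186
= 1.960 · 17.3/13.6382
= 2.49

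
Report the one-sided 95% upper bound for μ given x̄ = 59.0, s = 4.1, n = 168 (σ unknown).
μ ≤ 59.52

Upper bound (one-sided):
t* = 1.654 (one-sided for 95%)
Upper bound = x̄ + t* · s/√n = 59.0 + 1.654 · 4.1/√168 = 59.52

We are 95% confident that μ ≤ 59.52.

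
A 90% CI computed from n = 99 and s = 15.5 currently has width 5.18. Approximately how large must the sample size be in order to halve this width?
n ≈ 396

CI width ∝ 1/√n
To reduce width by factor 2, need √n to grow by 2 → need 2² = 4 times as many samples.

Current: n = 99, width = 5.18
New: n = 396, width ≈ 2.57

Width reduced by factor of 5.18/2.57 = 2.02.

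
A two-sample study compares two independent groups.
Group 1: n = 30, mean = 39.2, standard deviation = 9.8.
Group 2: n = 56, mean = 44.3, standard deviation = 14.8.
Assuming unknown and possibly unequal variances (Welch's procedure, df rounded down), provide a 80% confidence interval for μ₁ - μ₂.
(-8.55, -1.65)

Difference: x̄₁ - x̄₂ = -5.10
SE = √(s₁²/n₁ + s₂²/n₂) = √(9.8²/30 + 14.8²/56) = 2.6670
df = 80.10 → 80 (Welch–Satterthwaite, rounded down)
t* = 1.292

CI: -5.10 ± 1.292 · 2.6670 = -5.10 ± 3.45 = (-8.55, -1.65)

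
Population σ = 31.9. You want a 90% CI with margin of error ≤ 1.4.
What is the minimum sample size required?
n ≥ 1405

For margin E ≤ 1.4:
n ≥ (z* · σ / E)²
n ≥ (1.645 · 31.9 / 1.4)²
n ≥ 1404.94

Minimum n = 1405 (rounding up)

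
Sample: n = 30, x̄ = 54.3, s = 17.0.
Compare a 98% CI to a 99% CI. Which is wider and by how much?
99% CI is wider by 1.83

df = 29
98% CI: t* = 2.462, (46.66, 61.94), width = 2 · t* · s/√n = 15.28
99% CI: t* = 2.756, (45.75, 62.85), width = 2 · t* · s/√n = 17.11

The 99% CI is wider by 17.11 - 15.28 = 1.83.
Higher confidence requires a wider interval.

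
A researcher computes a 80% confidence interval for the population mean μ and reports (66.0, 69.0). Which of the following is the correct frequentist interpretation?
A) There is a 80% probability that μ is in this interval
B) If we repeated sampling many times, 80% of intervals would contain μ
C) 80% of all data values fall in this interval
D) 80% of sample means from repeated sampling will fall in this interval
B

A) Wrong — μ is fixed; the randomness lives in the interval, not in μ.
B) Correct — this is the frequentist long-run coverage interpretation.
C) Wrong — a CI is about the parameter μ, not individual data values.
D) Wrong — coverage applies to intervals containing μ, not to future x̄ values.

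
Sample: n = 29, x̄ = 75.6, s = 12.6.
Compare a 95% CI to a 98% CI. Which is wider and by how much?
98% CI is wider by 1.96

df = 28
95% CI: t* = 2.048, (70.81, 80.39), width = 2 · t* · s/√n = 9.58
98% CI: t* = 2.467, (69.83, 81.37), width = 2 · t* · s/√n = 11.54

The 98% CI is wider by 11.54 - 9.58 = 1.96.
Higher confidence requires a wider interval.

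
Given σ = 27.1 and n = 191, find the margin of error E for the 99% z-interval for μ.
Margin of error = 5.05

Margin of error = z* · σ/√n
= 2.576 · 27.1/√191
= 2.576 · 27.1/13.8203
= 5.05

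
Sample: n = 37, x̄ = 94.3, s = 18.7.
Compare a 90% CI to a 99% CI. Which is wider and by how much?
99% CI is wider by 6.34

df = 36
90% CI: t* = 1.688, (89.11, 99.49), width = 2 · t* · s/√n = 10.38
99% CI: t* = 2.719, (85.94, 102.66), width = 2 · t* · s/√n = 16.72

The 99% CI is wider by 16.72 - 10.38 = 6.34.
Higher confidence requires a wider interval.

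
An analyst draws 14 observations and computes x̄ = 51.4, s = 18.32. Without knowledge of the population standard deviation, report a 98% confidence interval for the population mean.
(38.43, 64.37)

t-interval (σ unknown):
df = n - 1 = 13
t* = 2.650 for 98% confidence

Margin of error = t* · s/√n = 2.650 · 18.32/√14 = 12.97

CI: (38.43, 64.37)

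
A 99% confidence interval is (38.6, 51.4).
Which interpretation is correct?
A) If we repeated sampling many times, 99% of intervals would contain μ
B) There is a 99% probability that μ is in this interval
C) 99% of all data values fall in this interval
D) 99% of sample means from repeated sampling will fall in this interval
A

A) Correct — this is the frequentist long-run coverage interpretation.
B) Wrong — μ is fixed; the randomness lives in the interval, not in μ.
C) Wrong — a CI is about the parameter μ, not individual data values.
D) Wrong — coverage applies to intervals containing μ, not to future x̄ values.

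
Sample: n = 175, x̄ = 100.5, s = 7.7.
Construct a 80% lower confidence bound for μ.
μ ≥ 100.01

Lower bound (one-sided):
t* = 0.844 (one-sided for 80%)
Lower bound = x̄ - t* · s/√n = 100.5 - 0.844 · 7.7/√175 = 100.01

We are 80% confident that μ ≥ 100.01.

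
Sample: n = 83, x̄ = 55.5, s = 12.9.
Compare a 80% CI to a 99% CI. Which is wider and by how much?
99% CI is wider by 3.81

df = 82
80% CI: t* = 1.292, (53.67, 57.33), width = 2 · t* · s/√n = 3.66
99% CI: t* = 2.637, (51.77, 59.23), width = 2 · t* · s/√n = 7.47

The 99% CI is wider by 7.47 - 3.66 = 3.81.
Higher confidence requires a wider interval.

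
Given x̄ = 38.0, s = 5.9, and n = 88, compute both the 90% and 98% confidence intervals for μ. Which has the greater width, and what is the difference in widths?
98% CI is wider by 0.89

df = 87
90% CI: t* = 1.663, (36.95, 39.05), width = 2 · t* · s/√n = 2.09
98% CI: t* = 2.370, (36.51, 39.49), width = 2 · t* · s/√n = 2.98

The 98% CI is wider by 2.98 - 2.09 = 0.89.
Higher confidence requires a wider interval.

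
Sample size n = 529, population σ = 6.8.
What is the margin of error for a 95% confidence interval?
Margin of error = 0.58

Margin of error = z* · σ/√n
= 1.960 · 6.8/√529
= 1.960 · 6.8/23.0000
= 0.58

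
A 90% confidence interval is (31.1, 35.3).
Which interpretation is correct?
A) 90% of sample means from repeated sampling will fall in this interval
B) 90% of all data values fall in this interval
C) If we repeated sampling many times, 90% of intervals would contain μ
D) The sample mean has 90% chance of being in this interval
C

A) Wrong — coverage applies to intervals containing μ, not to future x̄ values.
B) Wrong — a CI is about the parameter μ, not individual data values.
C) Correct — this is the frequentist long-run coverage interpretation.
D) Wrong — x̄ is observed and sits in the interval by construction.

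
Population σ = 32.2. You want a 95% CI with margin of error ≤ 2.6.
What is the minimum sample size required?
n ≥ 590

For margin E ≤ 2.6:
n ≥ (z* · σ / E)²
n ≥ (1.960 · 32.2 / 2.6)²
n ≥ 589.22

Minimum n = 590 (rounding up)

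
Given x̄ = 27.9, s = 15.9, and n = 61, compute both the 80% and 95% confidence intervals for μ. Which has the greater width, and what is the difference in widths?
95% CI is wider by 2.86

df = 60
80% CI: t* = 1.296, (25.26, 30.54), width = 2 · t* · s/√n = 5.28
95% CI: t* = 2.000, (23.83, 31.97), width = 2 · t* · s/√n = 8.14

The 95% CI is wider by 8.14 - 5.28 = 2.86.
Higher confidence requires a wider interval.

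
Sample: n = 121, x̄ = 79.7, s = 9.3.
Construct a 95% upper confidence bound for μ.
μ ≤ 81.10

Upper bound (one-sided):
t* = 1.658 (one-sided for 95%)
Upper bound = x̄ + t* · s/√n = 79.7 + 1.658 · 9.3/√121 = 81.10

We are 95% confident that μ ≤ 81.10.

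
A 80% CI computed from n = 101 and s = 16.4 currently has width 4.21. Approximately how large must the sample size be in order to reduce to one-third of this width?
n ≈ 909

CI width ∝ 1/√n
To reduce width by factor 3, need √n to grow by 3 → need 3² = 9 times as many samples.

Current: n = 101, width = 4.21
New: n = 909, width ≈ 1.39

Width reduced by factor of 4.21/1.39 = 3.03.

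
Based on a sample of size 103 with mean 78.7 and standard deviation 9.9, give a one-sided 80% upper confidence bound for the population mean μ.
μ ≤ 79.52

Upper bound (one-sided):
t* = 0.845 (one-sided for 80%)
Upper bound = x̄ + t* · s/√n = 78.7 + 0.845 · 9.9/√103 = 79.52

We are 80% confident that μ ≤ 79.52.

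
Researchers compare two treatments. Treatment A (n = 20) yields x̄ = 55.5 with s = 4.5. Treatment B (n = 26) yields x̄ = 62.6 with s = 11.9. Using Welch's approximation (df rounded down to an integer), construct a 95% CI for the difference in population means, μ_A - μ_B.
(-12.27, -1.93)

Difference: x̄₁ - x̄₂ = -7.10
SE = √(s₁²/n₁ + s₂²/n₂) = √(4.5²/20 + 11.9²/26) = 2.5415
df = 33.63 → 33 (Welch–Satterthwaite, rounded down)
t* = 2.035

CI: -7.10 ± 2.035 · 2.5415 = -7.10 ± 5.17 = (-12.27, -1.93)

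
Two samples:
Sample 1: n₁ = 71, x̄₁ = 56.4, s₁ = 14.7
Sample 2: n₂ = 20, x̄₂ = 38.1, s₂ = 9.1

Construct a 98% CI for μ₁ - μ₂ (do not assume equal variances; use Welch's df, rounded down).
(11.85, 24.75)

Difference: x̄₁ - x̄₂ = 18.30
SE = √(s₁²/n₁ + s₂²/n₂) = √(14.7²/71 + 9.1²/20) = 2.6803
df = 49.88 → 49 (Welch–Satterthwaite, rounded down)
t* = 2.405

CI: 18.30 ± 2.405 · 2.6803 = 18.30 ± 6.45 = (11.85, 24.75)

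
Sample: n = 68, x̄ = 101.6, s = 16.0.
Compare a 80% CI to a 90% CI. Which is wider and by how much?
90% CI is wider by 1.45

df = 67
80% CI: t* = 1.294, (99.09, 104.11), width = 2 · t* · s/√n = 5.02
90% CI: t* = 1.668, (98.36, 104.84), width = 2 · t* · s/√n = 6.47

The 90% CI is wider by 6.47 - 5.02 = 1.45.
Higher confidence requires a wider interval.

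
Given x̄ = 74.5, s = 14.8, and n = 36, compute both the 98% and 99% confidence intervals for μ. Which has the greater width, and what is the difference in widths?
99% CI is wider by 1.41

df = 35
98% CI: t* = 2.438, (68.49, 80.51), width = 2 · t* · s/√n = 12.03
99% CI: t* = 2.724, (67.78, 81.22), width = 2 · t* · s/√n = 13.44

The 99% CI is wider by 13.44 - 12.03 = 1.41.
Higher confidence requires a wider interval.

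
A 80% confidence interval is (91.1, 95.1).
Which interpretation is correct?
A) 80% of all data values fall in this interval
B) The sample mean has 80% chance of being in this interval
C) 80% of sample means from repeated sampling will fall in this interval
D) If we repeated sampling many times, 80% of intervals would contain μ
D

A) Wrong — a CI is about the parameter μ, not individual data values.
B) Wrong — x̄ is observed and sits in the interval by construction.
C) Wrong — coverage applies to intervals containing μ, not to future x̄ values.
D) Correct — this is the frequentist long-run coverage interpretation.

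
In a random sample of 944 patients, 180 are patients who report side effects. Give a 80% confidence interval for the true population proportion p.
(0.174, 0.207)

Proportion CI:
p̂ = 180/944 = 0.19068
SE = √(p̂(1-p̂)/n) = √(0.19068 · 0.80932 / 944) = 0.01279

z* = 1.282
Margin = z* · SE = 1.282 · 0.01279 = 0.0164

CI: 0.19068 ± 0.0164 = (0.174, 0.207)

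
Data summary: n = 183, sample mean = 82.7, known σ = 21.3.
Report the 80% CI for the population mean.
(80.68, 84.72)

z-interval (σ known):
z* = 1.282 for 80% confidence

Margin of error = z* · σ/√n = 1.282 · 21.3/√183 = 2.02

CI: (82.7 - 2.02, 82.7 + 2.02) = (80.68, 84.72)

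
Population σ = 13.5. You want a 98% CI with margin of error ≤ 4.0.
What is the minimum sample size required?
n ≥ 62

For margin E ≤ 4.0:
n ≥ (z* · σ / E)²
n ≥ (2.326 · 13.5 / 4.0)²
n ≥ 61.63

Minimum n = 62 (rounding up)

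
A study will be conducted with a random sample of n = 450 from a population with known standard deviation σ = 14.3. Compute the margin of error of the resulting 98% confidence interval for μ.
Margin of error = 1.57

Margin of error = z* · σ/√n
= 2.326 · 14.3/√450
= 2.326 · 14.3/21.2132
= 1.57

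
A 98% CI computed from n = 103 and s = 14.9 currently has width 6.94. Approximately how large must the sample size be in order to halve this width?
n ≈ 412

CI width ∝ 1/√n
To reduce width by factor 2, need √n to grow by 2 → need 2² = 4 times as many samples.

Current: n = 103, width = 6.94
New: n = 412, width ≈ 3.43

Width reduced by factor of 6.94/3.43 = 2.02.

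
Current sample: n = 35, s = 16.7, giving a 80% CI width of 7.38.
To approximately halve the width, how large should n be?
n ≈ 140

CI width ∝ 1/√n
To reduce width by factor 2, need √n to grow by 2 → need 2² = 4 times as many samples.

Current: n = 35, width = 7.38
New: n = 140, width ≈ 3.64

Width reduced by factor of 7.38/3.64 = 2.03.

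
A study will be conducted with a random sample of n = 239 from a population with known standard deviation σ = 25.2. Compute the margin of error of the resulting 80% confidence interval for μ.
Margin of error = 2.09

Margin of error = z* · σ/√n
= 1.282 · 25.2/√239
= 1.282 · 25.2/15.4596
= 2.09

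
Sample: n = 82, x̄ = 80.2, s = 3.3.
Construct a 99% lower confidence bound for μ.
μ ≥ 79.34

Lower bound (one-sided):
t* = 2.373 (one-sided for 99%)
Lower bound = x̄ - t* · s/√n = 80.2 - 2.373 · 3.3/√82 = 79.34

We are 99% confident that μ ≥ 79.34.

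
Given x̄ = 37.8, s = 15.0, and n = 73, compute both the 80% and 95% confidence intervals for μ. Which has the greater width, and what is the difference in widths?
95% CI is wider by 2.46

df = 72
80% CI: t* = 1.293, (35.53, 40.07), width = 2 · t* · s/√n = 4.54
95% CI: t* = 1.993, (34.30, 41.30), width = 2 · t* · s/√n = 7.00

The 95% CI is wider by 7.00 - 4.54 = 2.46.
Higher confidence requires a wider interval.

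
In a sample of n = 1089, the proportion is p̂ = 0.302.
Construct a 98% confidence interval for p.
(0.270, 0.334)

Proportion CI:
SE = √(p̂(1-p̂)/n) = √(0.302 · 0.698 / 1089) = 0.01391

z* = 2.326
Margin = z* · SE = 2.326 · 0.01391 = 0.0324

CI: 0.302 ± 0.0324 = (0.270, 0.334)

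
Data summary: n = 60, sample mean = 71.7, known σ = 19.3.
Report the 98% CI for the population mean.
(65.90, 77.50)

z-interval (σ known):
z* = 2.326 for 98% confidence

Margin of error = z* · σ/√n = 2.326 · 19.3/√60 = 5.80

CI: (71.7 - 5.80, 71.7 + 5.80) = (65.90, 77.50)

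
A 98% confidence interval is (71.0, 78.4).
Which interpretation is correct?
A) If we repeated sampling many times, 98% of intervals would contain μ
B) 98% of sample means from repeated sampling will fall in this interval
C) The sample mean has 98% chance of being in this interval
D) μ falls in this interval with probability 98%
A

A) Correct — this is the frequentist long-run coverage interpretation.
B) Wrong — coverage applies to intervals containing μ, not to future x̄ values.
C) Wrong — x̄ is observed and sits in the interval by construction.
D) Wrong — μ is fixed; the randomness lives in the interval, not in μ.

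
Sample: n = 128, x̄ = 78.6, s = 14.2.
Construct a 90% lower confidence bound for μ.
μ ≥ 76.98

Lower bound (one-sided):
t* = 1.288 (one-sided for 90%)
Lower bound = x̄ - t* · s/√n = 78.6 - 1.288 · 14.2/√128 = 76.98

We are 90% confident that μ ≥ 76.98.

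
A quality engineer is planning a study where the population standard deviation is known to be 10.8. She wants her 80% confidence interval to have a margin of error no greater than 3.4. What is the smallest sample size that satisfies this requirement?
n ≥ 17

For margin E ≤ 3.4:
n ≥ (z* · σ / E)²
n ≥ (1.282 · 10.8 / 3.4)²
n ≥ 16.58

Minimum n = 17 (rounding up)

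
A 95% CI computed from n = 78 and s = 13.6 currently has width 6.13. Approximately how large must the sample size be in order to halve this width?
n ≈ 312

CI width ∝ 1/√n
To reduce width by factor 2, need √n to grow by 2 → need 2² = 4 times as many samples.

Current: n = 78, width = 6.13
New: n = 312, width ≈ 3.03

Width reduced by factor of 6.13/3.03 = 2.02.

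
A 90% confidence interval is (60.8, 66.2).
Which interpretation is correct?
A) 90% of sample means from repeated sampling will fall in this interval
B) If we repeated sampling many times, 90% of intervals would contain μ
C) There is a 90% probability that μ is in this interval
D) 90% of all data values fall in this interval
B

A) Wrong — coverage applies to intervals containing μ, not to future x̄ values.
B) Correct — this is the frequentist long-run coverage interpretation.
C) Wrong — μ is fixed; the randomness lives in the interval, not in μ.
D) Wrong — a CI is about the parameter μ, not individual data values.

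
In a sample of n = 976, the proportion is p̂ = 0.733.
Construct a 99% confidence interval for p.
(0.697, 0.769)

Proportion CI:
SE = √(p̂(1-p̂)/n) = √(0.733 · 0.267 / 976) = 0.01416

z* = 2.576
Margin = z* · SE = 2.576 · 0.01416 = 0.0365

CI: 0.733 ± 0.0365 = (0.697, 0.769)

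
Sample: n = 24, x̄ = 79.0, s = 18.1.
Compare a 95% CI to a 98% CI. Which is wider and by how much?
98% CI is wider by 3.18

df = 23
95% CI: t* = 2.069, (71.36, 86.64), width = 2 · t* · s/√n = 15.29
98% CI: t* = 2.500, (69.76, 88.24), width = 2 · t* · s/√n = 18.47

The 98% CI is wider by 18.47 - 15.29 = 3.18.
Higher confidence requires a wider interval.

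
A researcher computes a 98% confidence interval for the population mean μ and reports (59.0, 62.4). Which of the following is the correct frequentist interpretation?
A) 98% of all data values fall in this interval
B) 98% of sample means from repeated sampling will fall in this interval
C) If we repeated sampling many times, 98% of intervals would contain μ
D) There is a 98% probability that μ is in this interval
C

A) Wrong — a CI is about the parameter μ, not individual data values.
B) Wrong — coverage applies to intervals containing μ, not to future x̄ values.
C) Correct — this is the frequentist long-run coverage interpretation.
D) Wrong — μ is fixed; the randomness lives in the interval, not in μ.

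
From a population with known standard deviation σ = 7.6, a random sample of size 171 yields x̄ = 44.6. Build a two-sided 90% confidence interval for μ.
(43.64, 45.56)

z-interval (σ known):
z* = 1.645 for 90% confidence

Margin of error = z* · σ/√n = 1.645 · 7.6/√171 = 0.96

CI: (44.6 - 0.96, 44.6 + 0.96) = (43.64, 45.56)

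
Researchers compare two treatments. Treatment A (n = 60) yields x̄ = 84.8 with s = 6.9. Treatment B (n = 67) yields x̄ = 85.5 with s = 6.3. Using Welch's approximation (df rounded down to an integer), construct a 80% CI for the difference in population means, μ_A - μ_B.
(-2.22, 0.82)

Difference: x̄₁ - x̄₂ = -0.70
SE = √(s₁²/n₁ + s₂²/n₂) = √(6.9²/60 + 6.3²/67) = 1.1772
df = 120.13 → 120 (Welch–Satterthwaite, rounded down)
t* = 1.289

CI: -0.70 ± 1.289 · 1.1772 = -0.70 ± 1.52 = (-2.22, 0.82)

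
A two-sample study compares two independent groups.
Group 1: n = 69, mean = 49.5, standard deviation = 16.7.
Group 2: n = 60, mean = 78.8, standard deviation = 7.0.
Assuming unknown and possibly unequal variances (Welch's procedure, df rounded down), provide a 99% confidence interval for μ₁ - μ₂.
(-35.10, -23.50)

Difference: x̄₁ - x̄₂ = -29.30
SE = √(s₁²/n₁ + s₂²/n₂) = √(16.7²/69 + 7.0²/60) = 2.2042
df = 93.84 → 93 (Welch–Satterthwaite, rounded down)
t* = 2.630

CI: -29.30 ± 2.630 · 2.2042 = -29.30 ± 5.80 = (-35.10, -23.50)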